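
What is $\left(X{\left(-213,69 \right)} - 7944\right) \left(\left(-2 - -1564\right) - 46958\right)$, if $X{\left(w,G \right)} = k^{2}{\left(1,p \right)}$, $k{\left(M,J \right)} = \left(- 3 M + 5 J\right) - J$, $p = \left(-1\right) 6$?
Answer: $327532140$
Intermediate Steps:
$p = -6$
$k{\left(M,J \right)} = - 3 M + 4 J$
$X{\left(w,G \right)} = 729$ ($X{\left(w,G \right)} = \left(\left(-3\right) 1 + 4 \left(-6\right)\right)^{2} = \left(-3 - 24\right)^{2} = \left(-27\right)^{2} = 729$)
$\left(X{\left(-213,69 \right)} - 7944\right) \left(\left(-2 - -1564\right) - 46958\right) = \left(729 - 7944\right) \left(\left(-2 - -1564\right) - 46958\right) = - 7215 \left(\left(-2 + 1564\right) - 46958\right) = - 7215 \left(1562 - 46958\right) = \left(-7215\right) \left(-45396\right) = 327532140$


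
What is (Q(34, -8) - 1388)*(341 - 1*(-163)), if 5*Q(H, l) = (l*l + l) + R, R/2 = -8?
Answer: -695520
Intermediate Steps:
R = -16 (R = 2*(-8) = -16)
Q(H, l) = -16/5 + l/5 + l²/5 (Q(H, l) = ((l*l + l) - 16)/5 = ((l² + l) - 16)/5 = ((l + l²) - 16)/5 = (-16 + l + l²)/5 = -16/5 + l/5 + l²/5)
(Q(34, -8) - 1388)*(341 - 1*(-163)) = ((-16/5 + (⅕)*(-8) + (⅕)*(-8)²) - 1388)*(341 - 1*(-163)) = ((-16/5 - 8/5 + (⅕)*64) - 1388)*(341 + 163) = ((-16/5 - 8/5 + 64/5) - 1388)*504 = (8 - 1388)*504 = -1380*504 = -695520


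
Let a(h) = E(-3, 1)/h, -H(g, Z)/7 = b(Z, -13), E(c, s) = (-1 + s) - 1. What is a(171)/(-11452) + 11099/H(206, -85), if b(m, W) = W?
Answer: 3105011857/25457796 ≈ 121.97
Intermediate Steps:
E(c, s) = -2 + s
H(g, Z) = 91 (H(g, Z) = -7*(-13) = 91)
a(h) = -1/h (a(h) = (-2 + 1)/h = -1/h)
a(171)/(-11452) + 11099/H(206, -85) = -1/171/(-11452) + 11099/91 = -1*1/171*(-1/11452) + 11099*(1/91) = -1/171*(-1/11452) + 11099/91 = 1/1958292 + 11099/91 = 3105011857/25457796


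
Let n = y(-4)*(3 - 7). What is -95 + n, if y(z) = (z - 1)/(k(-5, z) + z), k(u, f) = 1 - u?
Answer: -85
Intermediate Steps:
y(z) = (-1 + z)/(6 + z) (y(z) = (z - 1)/((1 - 1*(-5)) + z) = (-1 + z)/((1 + 5) + z) = (-1 + z)/(6 + z))
n = 10 (n = ((-1 - 4)/(6 - 4))*(3 - 7) = (-5/2)*(-4) = ((½)*(-5))*(-4) = -5/2*(-4) = 10)
-95 + n = -95 + 10 = -85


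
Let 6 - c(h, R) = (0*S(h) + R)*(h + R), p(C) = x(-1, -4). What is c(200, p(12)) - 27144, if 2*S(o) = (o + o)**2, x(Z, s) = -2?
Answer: -26742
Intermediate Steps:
S(o) = 2*o**2 (S(o) = (o + o)**2/2 = (2*o)**2/2 = (4*o**2)/2 = 2*o**2)
p(C) = -2
c(h, R) = 6 - R*(R + h) (c(h, R) = 6 - (0*(2*h**2) + R)*(h + R) = 6 - (0 + R)*(R + h) = 6 - R*(R + h))
c(200, p(12)) - 27144 = (6 - 1*(-2)**2 - 1*(-2)*200) - 27144 = (6 - 1*4 + 400) - 27144 = (6 - 4 + 400) - 27144 = 402 - 27144 = -26742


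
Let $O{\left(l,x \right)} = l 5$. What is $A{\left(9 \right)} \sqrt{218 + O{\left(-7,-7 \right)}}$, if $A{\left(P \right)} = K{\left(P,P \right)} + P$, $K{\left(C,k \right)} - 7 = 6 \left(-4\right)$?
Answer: $- 8 \sqrt{183} \approx -108.22$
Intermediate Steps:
$O{\left(l,x \right)} = 5 l$
$K{\left(C,k \right)} = -17$ ($K{\left(C,k \right)} = 7 + 6 \left(-4\right) = 7 - 24 = -17$)
$A{\left(P \right)} = -17 + P$
$A{\left(9 \right)} \sqrt{218 + O{\left(-7,-7 \right)}} = \left(-17 + 9\right) \sqrt{218 + 5 \left(-7\right)} = - 8 \sqrt{218 - 35} = - 8 \sqrt{183}$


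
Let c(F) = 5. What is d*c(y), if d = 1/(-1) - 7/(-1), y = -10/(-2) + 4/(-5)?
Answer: 30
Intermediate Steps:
y = 21/5 (y = -10*(-½) + 4*(-⅕) = 5 - ⅘ = 21/5 ≈ 4.2000)
d = 6 (d = 1*(-1) - 7*(-1) = -1 + 7 = 6)
d*c(y) = 6*5 = 30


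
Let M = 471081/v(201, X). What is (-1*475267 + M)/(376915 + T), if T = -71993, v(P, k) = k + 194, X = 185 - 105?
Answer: -129752077/83548628 ≈ -1.5530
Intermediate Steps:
X = 80
v(P, k) = 194 + k
M = 471081/274 (M = 471081/(194 + 80) = 471081/274 ≈ 1719.3)
(-1*475267 + M)/(376915 + T) = (-1*475267 + 471081/274)/(376915 - 71993) = (-475267 + 471081/274)/304922 = -129752077/274*1/304922 = -129752077/83548628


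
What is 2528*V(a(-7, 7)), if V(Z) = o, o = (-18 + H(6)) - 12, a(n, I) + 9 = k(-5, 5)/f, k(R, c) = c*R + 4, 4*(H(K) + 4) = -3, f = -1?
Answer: -87848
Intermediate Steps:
H(K) = -19/4 (H(K) = -4 + (¼)*(-3) = -4 - ¾ = -19/4)
k(R, c) = 4 + R*c (k(R, c) = R*c + 4 = 4 + R*c)
a(n, I) = 12 (a(n, I) = -9 + (4 - 5*5)/(-1) = -9 + (4 - 25)*(-1) = -9 - 21*(-1) = -9 + 21 = 12)
o = -139/4 (o = (-18 - 19/4) - 12 = -91/4 - 12 = -139/4 ≈ -34.750)
V(Z) = -139/4
2528*V(a(-7, 7)) = 2528*(-139/4) = -87848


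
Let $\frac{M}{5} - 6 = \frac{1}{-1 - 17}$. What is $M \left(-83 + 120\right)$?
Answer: $\frac{19795}{18} \approx 1099.7$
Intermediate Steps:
$M = \frac{535}{18}$ ($M = 30 + \frac{5}{-1 - 17} = 30 + \frac{5}{-18} = 30 + 5 \left(- \frac{1}{18}\right) = 30 - \frac{5}{18} = \frac{535}{18} \approx 29.722$)
$M \left(-83 + 120\right) = \frac{535 \left(-83 + 120\right)}{18} = \frac{535}{18} \cdot 37 = \frac{19795}{18}$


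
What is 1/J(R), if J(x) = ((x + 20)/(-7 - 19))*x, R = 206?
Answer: -13/23278 ≈ -0.00055847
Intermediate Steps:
J(x) = x*(-10/13 - x/26) (J(x) = ((20 + x)/(-26))*x = ((20 + x)*(-1/26))*x = (-10/13 - x/26)*x = x*(-10/13 - x/26))
1/J(R) = 1/(-1/26*206*(20 + 206)) = 1/(-1/26*206*226) = 1/(-23278/13) = -13/23278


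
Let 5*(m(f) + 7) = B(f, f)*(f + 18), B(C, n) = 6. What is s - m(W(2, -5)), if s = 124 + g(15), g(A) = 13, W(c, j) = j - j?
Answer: 612/5 ≈ 122.40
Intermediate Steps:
W(c, j) = 0
s = 137 (s = 124 + 13 = 137)
m(f) = 73/5 + 6*f/5 (m(f) = -7 + (6*(f + 18))/5 = -7 + (6*(18 + f))/5 = -7 + (108 + 6*f)/5 = -7 + (108/5 + 6*f/5) = 73/5 + 6*f/5)
s - m(W(2, -5)) = 137 - (73/5 + (6/5)*0) = 137 - (73/5 + 0) = 137 - 1*73/5 = 137 - 73/5 = 612/5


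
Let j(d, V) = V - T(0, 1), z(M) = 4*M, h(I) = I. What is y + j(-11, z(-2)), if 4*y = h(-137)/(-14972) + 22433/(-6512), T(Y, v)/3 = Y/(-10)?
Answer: -863724995/97497664 ≈ -8.8589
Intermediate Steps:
T(Y, v) = -3*Y/10 (T(Y, v) = 3*(Y/(-10)) = 3*(Y*(-⅒)) = 3*(-Y/10) = -3*Y/10)
j(d, V) = V (j(d, V) = V - (-3)*0/10 = V - 1*0 = V + 0 = V)
y = -83743683/97497664 (y = (-137/(-14972) + 22433/(-6512))/4 = (-137*(-1/14972) + 22433*(-1/6512))/4 = (137/14972 - 22433/6512)/4 = (¼)*(-83743683/24374416) = -83743683/97497664 ≈ -0.85893)
y + j(-11, z(-2)) = -83743683/97497664 + 4*(-2) = -83743683/97497664 - 8 = -863724995/97497664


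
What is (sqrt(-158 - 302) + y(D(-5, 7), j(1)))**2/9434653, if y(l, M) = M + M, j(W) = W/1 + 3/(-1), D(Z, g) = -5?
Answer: 4*(-2 + I*sqrt(115))**2/9434653 ≈ -4.7061e-5 - 1.8186e-5*I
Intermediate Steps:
j(W) = -3 + W (j(W) = W*1 + 3*(-1) = W - 3 = -3 + W)
y(l, M) = 2*M
(sqrt(-158 - 302) + y(D(-5, 7), j(1)))**2/9434653 = (sqrt(-158 - 302) + 2*(-3 + 1))**2/9434653 = (sqrt(-460) + 2*(-2))**2*(1/9434653) = (2*I*sqrt(115) - 4)**2*(1/9434653) = (-4 + 2*I*sqrt(115))**2*(1/9434653) = (-4 + 2*I*sqrt(115))**2/9434653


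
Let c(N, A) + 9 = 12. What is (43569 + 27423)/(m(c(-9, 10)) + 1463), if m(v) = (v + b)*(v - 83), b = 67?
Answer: -23664/1379 ≈ -17.160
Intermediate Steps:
c(N, A) = 3 (c(N, A) = -9 + 12 = 3)
m(v) = (-83 + v)*(67 + v) (m(v) = (v + 67)*(v - 83) = (67 + v)*(-83 + v) = (-83 + v)*(67 + v))
(43569 + 27423)/(m(c(-9, 10)) + 1463) = (43569 + 27423)/((-5561 + 3² - 16*3) + 1463) = 70992/((-5561 + 9 - 48) + 1463) = 70992/(-5600 + 1463) = 70992/(-4137) = 70992*(-1/4137) = -23664/1379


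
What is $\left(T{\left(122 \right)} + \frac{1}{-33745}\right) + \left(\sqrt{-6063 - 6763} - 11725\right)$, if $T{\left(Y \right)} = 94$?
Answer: $- \frac{392488096}{33745} + 11 i \sqrt{106} \approx -11631.0 + 113.25 i$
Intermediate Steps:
$\left(T{\left(122 \right)} + \frac{1}{-33745}\right) + \left(\sqrt{-6063 - 6763} - 11725\right) = \left(94 + \frac{1}{-33745}\right) + \left(\sqrt{-6063 - 6763} - 11725\right) = \left(94 - \frac{1}{33745}\right) - \left(11725 - \sqrt{-12826}\right) = \frac{3172029}{33745} - \left(11725 - 11 i \sqrt{106}\right) = - \frac{392488096}{33745} + 11 i \sqrt{106}$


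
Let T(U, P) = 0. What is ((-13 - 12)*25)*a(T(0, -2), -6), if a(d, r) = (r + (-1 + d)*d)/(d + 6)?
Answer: 625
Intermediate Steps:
a(d, r) = (r + d*(-1 + d))/(6 + d)
((-13 - 12)*25)*a(T(0, -2), -6) = ((-13 - 12)*25)*((-6 + 0² - 1*0)/(6 + 0)) = (-25*25)*((-6 + 0 + 0)/6) = -625*(-6)/6 = -625*(-1) = 625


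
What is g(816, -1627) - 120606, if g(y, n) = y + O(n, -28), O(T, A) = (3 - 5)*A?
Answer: -119734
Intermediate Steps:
O(T, A) = -2*A
g(y, n) = 56 + y (g(y, n) = y - 2*(-28) = y + 56 = 56 + y)
g(816, -1627) - 120606 = (56 + 816) - 120606 = 872 - 120606 = -119734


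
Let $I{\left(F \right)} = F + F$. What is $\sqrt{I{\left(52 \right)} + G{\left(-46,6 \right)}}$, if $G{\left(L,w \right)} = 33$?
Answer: $\sqrt{137} \approx 11.705$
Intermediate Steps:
$I{\left(F \right)} = 2 F$
$\sqrt{I{\left(52 \right)} + G{\left(-46,6 \right)}} = \sqrt{2 \cdot 52 + 33} = \sqrt{104 + 33} = \sqrt{137}$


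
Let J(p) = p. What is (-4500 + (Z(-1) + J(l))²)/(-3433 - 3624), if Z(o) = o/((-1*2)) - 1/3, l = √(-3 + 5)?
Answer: 161927/254052 - √2/21171 ≈ 0.63731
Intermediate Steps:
l = √2 ≈ 1.4142
Z(o) = -⅓ - o/2 (Z(o) = o/(-2) - 1*⅓ = o*(-½) - ⅓ = -o/2 - ⅓ = -⅓ - o/2)
(-4500 + (Z(-1) + J(l))²)/(-3433 - 3624) = (-4500 + ((-⅓ - ½*(-1)) + √2)²)/(-3433 - 3624) = (-4500 + ((-⅓ + ½) + √2)²)/(-7057) = (-4500 + (⅙ + √2)²)*(-1/7057) = 4500/7057 - (⅙ + √2)²/7057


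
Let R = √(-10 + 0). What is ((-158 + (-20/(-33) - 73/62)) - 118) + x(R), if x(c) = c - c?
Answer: -565865/2046 ≈ -276.57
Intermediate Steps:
R = I*√10 (R = √(-10) = I*√10 ≈ 3.1623*I)
x(c) = 0
((-158 + (-20/(-33) - 73/62)) - 118) + x(R) = ((-158 + (-20/(-33) - 73/62)) - 118) + 0 = ((-158 + (-20*(-1/33) - 73*1/62)) - 118) + 0 = ((-158 + (20/33 - 73/62)) - 118) + 0 = ((-158 - 1169/2046) - 118) + 0 = (-324437/2046 - 118) + 0 = -565865/2046 + 0 = -565865/2046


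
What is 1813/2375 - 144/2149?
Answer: 3554137/5103875 ≈ 0.69636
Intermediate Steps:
1813/2375 - 144/2149 = 3554137/5103875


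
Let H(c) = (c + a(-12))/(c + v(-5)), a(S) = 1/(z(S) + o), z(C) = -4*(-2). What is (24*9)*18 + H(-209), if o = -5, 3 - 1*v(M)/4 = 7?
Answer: 2625026/675 ≈ 3888.9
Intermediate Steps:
v(M) = -16 (v(M) = 12 - 4*7 = 12 - 28 = -16)
z(C) = 8
a(S) = 1/3 (a(S) = 1/(8 - 5) = 1/3)
H(c) = (1/3 + c)/(-16 + c) (H(c) = (c + 1/3)/(c - 16) = (1/3 + c)/(-16 + c))
(24*9)*18 + H(-209) = (24*9)*18 + (1/3 - 209)/(-16 - 209) = 216*18 - 626/3/(-225) = 3888 - 1/225*(-626/3) = 3888 + 626/675 = 2625026/675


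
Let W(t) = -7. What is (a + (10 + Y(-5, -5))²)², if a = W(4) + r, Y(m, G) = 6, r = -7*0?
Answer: 62001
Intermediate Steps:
r = 0
a = -7 (a = -7 + 0 = -7)
(a + (10 + Y(-5, -5))²)² = (-7 + (10 + 6)²)² = (-7 + 16²)² = (-7 + 256)² = 249² = 62001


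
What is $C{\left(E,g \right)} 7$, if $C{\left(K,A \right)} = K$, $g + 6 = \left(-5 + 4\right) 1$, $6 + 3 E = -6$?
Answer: $-28$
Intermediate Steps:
$E = -4$ ($E = -2 + \frac{1}{3} \left(-6\right) = -2 - 2 = -4$)
$g = -7$ ($g = -6 + \left(-5 + 4\right) 1 = -6 - 1 = -7$)
$C{\left(E,g \right)} 7 = \left(-4\right) 7 = -28$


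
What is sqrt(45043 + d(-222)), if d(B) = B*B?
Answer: sqrt(94327) ≈ 307.13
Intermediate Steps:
d(B) = B**2
sqrt(45043 + d(-222)) = sqrt(45043 + (-222)**2) = sqrt(45043 + 49284) = sqrt(94327)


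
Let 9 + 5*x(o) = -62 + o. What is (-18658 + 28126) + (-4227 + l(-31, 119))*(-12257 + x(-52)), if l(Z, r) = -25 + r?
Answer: 253846604/5 ≈ 5.0769e+7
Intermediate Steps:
x(o) = -71/5 + o/5 (x(o) = -9/5 + (-62 + o)/5 = -9/5 + (-62/5 + o/5) = -71/5 + o/5)
(-18658 + 28126) + (-4227 + l(-31, 119))*(-12257 + x(-52)) = (-18658 + 28126) + (-4227 + (-25 + 119))*(-12257 + (-71/5 + (1/5)*(-52))) = 9468 + (-4227 + 94)*(-12257 + (-71/5 - 52/5)) = 9468 - 4133*(-12257 - 123/5) = 9468 - 4133*(-61408/5) = 9468 + 253799264/5 = 253846604/5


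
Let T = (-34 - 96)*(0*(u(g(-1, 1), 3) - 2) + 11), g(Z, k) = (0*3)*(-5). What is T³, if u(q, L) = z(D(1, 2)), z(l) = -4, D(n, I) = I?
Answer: -2924207000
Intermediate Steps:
g(Z, k) = 0 (g(Z, k) = 0*(-5) = 0)
u(q, L) = -4
T = -1430 (T = (-34 - 96)*(0*(-4 - 2) + 11) = -130*(0*(-6) + 11) = -130*(0 + 11) = -130*11 = -1430)
T³ = (-1430)³ = -2924207000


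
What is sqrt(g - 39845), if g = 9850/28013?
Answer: I*sqrt(31267217965755)/28013 ≈ 199.61*I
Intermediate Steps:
g = 9850/28013 (g = 9850*(1/28013) = 9850/28013 ≈ 0.35162)
sqrt(g - 39845) = sqrt(9850/28013 - 39845) = sqrt(-1116168135/28013) = I*sqrt(31267217965755)/28013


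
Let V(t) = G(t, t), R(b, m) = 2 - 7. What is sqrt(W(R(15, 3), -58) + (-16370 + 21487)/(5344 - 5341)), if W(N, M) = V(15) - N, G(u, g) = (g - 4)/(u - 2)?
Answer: sqrt(2603211)/39 ≈ 41.370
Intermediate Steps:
G(u, g) = (-4 + g)/(-2 + u)
R(b, m) = -5
V(t) = (-4 + t)/(-2 + t)
W(N, M) = 11/13 - N (W(N, M) = (-4 + 15)/(-2 + 15) - N = 11/13 - N)
sqrt(W(R(15, 3), -58) + (-16370 + 21487)/(5344 - 5341)) = sqrt((11/13 - 1*(-5)) + (-16370 + 21487)/(5344 - 5341)) = sqrt((11/13 + 5) + 5117/3) = sqrt(76/13 + 5117*(1/3)) = sqrt(76/13 + 5117/3) = sqrt(66749/39) = sqrt(2603211)/39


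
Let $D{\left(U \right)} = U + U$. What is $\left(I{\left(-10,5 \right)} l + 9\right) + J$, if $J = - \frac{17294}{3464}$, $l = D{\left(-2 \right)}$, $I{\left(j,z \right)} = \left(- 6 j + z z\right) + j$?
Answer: $- \frac{512659}{1732} \approx -295.99$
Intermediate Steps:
$D{\left(U \right)} = 2 U$
$I{\left(j,z \right)} = z^{2} - 5 j$ ($I{\left(j,z \right)} = \left(- 6 j + z^{2}\right) + j = \left(z^{2} - 6 j\right) + j = z^{2} - 5 j$)
$l = -4$ ($l = 2 \left(-2\right) = -4$)
$J = - \frac{8647}{1732}$ ($J = \left(-17294\right) \frac{1}{3464} = - \frac{8647}{1732} \approx -4.9925$)
$\left(I{\left(-10,5 \right)} l + 9\right) + J = \left(\left(5^{2} - -50\right) \left(-4\right) + 9\right) - \frac{8647}{1732} = \left(\left(25 + 50\right) \left(-4\right) + 9\right) - \frac{8647}{1732} = \left(75 \left(-4\right) + 9\right) - \frac{8647}{1732} = \left(-300 + 9\right) - \frac{8647}{1732} = -291 - \frac{8647}{1732} = - \frac{512659}{1732}$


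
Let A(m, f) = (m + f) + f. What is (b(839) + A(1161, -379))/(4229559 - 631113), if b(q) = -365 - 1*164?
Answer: -21/599741 ≈ -3.5015e-5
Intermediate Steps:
A(m, f) = m + 2*f (A(m, f) = (f + m) + f = m + 2*f)
b(q) = -529 (b(q) = -365 - 164 = -529)
(b(839) + A(1161, -379))/(4229559 - 631113) = (-529 + (1161 + 2*(-379)))/(4229559 - 631113) = (-529 + (1161 - 758))/3598446 = (-529 + 403)*(1/3598446) = -126*1/3598446 = -21/599741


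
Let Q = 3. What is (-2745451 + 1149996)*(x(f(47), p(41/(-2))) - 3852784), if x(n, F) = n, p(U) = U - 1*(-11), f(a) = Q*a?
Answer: 6146718537565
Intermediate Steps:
f(a) = 3*a
p(U) = 11 + U (p(U) = U + 11 = 11 + U)
(-2745451 + 1149996)*(x(f(47), p(41/(-2))) - 3852784) = (-2745451 + 1149996)*(3*47 - 3852784) = -1595455*(141 - 3852784) = -1595455*(-3852643) = 6146718537565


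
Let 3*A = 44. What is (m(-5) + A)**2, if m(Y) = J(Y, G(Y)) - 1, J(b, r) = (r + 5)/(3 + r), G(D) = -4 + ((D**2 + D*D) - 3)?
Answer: 1030225/4761 ≈ 216.39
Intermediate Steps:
A = 44/3 (A = (1/3)*44 = 44/3 ≈ 14.667)
G(D) = -7 + 2*D**2 (G(D) = -4 + ((D**2 + D**2) - 3) = -4 + (2*D**2 - 3) = -4 + (-3 + 2*D**2) = -7 + 2*D**2)
J(b, r) = (5 + r)/(3 + r)
m(Y) = -1 + (-2 + 2*Y**2)/(-4 + 2*Y**2) (m(Y) = (5 + (-7 + 2*Y**2))/(3 + (-7 + 2*Y**2)) - 1 = (-2 + 2*Y**2)/(-4 + 2*Y**2) - 1 = -1 + (-2 + 2*Y**2)/(-4 + 2*Y**2))
(m(-5) + A)**2 = (1/(-2 + (-5)**2) + 44/3)**2 = (1/(-2 + 25) + 44/3)**2 = (1/23 + 44/3)**2 = (1015/69)**2 = 1030225/4761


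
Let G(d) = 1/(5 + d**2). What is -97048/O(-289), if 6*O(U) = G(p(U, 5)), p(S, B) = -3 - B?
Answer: -40177872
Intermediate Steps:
O(U) = 1/414 (O(U) = 1/(6*(5 + (-3 - 1*5)**2)) = 1/(6*(5 + (-3 - 5)**2)) = 1/(6*(5 + (-8)**2)) = 1/(6*(5 + 64)) = (1/6)/69 = (1/6)*(1/69) = 1/414)
-97048/O(-289) = -97048/1/414 = -97048*414 = -40177872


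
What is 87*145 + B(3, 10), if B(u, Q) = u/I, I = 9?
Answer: 37846/3 ≈ 12615.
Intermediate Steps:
B(u, Q) = u/9
87*145 + B(3, 10) = 87*145 + (1/9)*3 = 12615 + 1/3 = 37846/3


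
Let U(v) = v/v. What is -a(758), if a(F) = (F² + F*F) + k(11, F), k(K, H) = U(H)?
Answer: -1149129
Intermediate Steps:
U(v) = 1
k(K, H) = 1
a(F) = 1 + 2*F² (a(F) = (F² + F*F) + 1 = (F² + F²) + 1 = 2*F² + 1 = 1 + 2*F²)
-a(758) = -(1 + 2*758²) = -(1 + 2*574564) = -(1 + 1149128) = -1*1149129 = -1149129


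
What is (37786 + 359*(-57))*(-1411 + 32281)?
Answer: 534761010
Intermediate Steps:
(37786 + 359*(-57))*(-1411 + 32281) = (37786 - 20463)*30870 = 17323*30870 = 534761010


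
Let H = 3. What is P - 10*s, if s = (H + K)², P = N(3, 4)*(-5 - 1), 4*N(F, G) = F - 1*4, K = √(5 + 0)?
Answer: -277/2 - 60*√5 ≈ -272.66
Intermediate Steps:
K = √5 ≈ 2.2361
N(F, G) = -1 + F/4 (N(F, G) = (F - 1*4)/4 = (F - 4)/4 = (-4 + F)/4 = -1 + F/4)
P = 3/2 (P = (-1 + (¼)*3)*(-5 - 1) = (-1 + ¾)*(-6) = -¼*(-6) = 3/2 ≈ 1.5000)
s = (3 + √5)² ≈ 27.416
P - 10*s = 3/2 - 10*(3 + √5)²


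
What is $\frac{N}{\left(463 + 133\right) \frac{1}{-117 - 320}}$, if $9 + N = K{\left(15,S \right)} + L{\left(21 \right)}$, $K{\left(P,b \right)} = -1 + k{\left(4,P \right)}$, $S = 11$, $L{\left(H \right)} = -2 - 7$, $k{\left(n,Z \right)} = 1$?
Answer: $\frac{3933}{298} \approx 13.198$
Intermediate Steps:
$L{\left(H \right)} = -9$
$K{\left(P,b \right)} = 0$ ($K{\left(P,b \right)} = -1 + 1 = 0$)
$N = -18$ ($N = -9 + \left(0 - 9\right) = -9 - 9 = -18$)
$\frac{N}{\left(463 + 133\right) \frac{1}{-117 - 320}} = - \frac{18}{\left(463 + 133\right) \frac{1}{-117 - 320}} = - \frac{18}{596 \frac{1}{-437}} = - \frac{18}{596 \left(- \frac{1}{437}\right)} = - \frac{18}{- \frac{596}{437}} = \left(-18\right) \left(- \frac{437}{596}\right) = \frac{3933}{298}$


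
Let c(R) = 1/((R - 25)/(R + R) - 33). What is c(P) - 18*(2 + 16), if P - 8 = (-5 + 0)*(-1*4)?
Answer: -597836/1845 ≈ -324.03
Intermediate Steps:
P = 28 (P = 8 + (-5 + 0)*(-1*4) = 8 - 5*(-4) = 8 + 20 = 28)
c(R) = 1/(-33 + (-25 + R)/(2*R)) (c(R) = 1/((-25 + R)/((2*R)) - 33) = 1/((-25 + R)*(1/(2*R)) - 33) = 1/((-25 + R)/(2*R) - 33) = 1/(-33 + (-25 + R)/(2*R)))
c(P) - 18*(2 + 16) = -2*28/(25 + 65*28) - 18*(2 + 16) = -2*28/(25 + 1820) - 18*18 = -2*28/1845 - 324 = -2*28*1/1845 - 324 = -56/1845 - 324 = -597836/1845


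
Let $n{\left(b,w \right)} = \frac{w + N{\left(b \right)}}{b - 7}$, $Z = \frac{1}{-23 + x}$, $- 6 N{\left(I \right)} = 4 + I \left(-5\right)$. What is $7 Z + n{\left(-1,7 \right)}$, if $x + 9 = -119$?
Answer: $- \frac{1773}{2416} \approx -0.73386$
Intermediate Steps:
$x = -128$ ($x = -9 - 119 = -128$)
$N{\left(I \right)} = - \frac{2}{3} + \frac{5 I}{6}$ ($N{\left(I \right)} = - \frac{4 + I \left(-5\right)}{6} = - \frac{4 - 5 I}{6} = - \frac{2}{3} + \frac{5 I}{6}$)
$Z = - \frac{1}{151}$ ($Z = \frac{1}{-23 - 128} = \frac{1}{-151} = - \frac{1}{151} \approx -0.0066225$)
$n{\left(b,w \right)} = \frac{- \frac{2}{3} + w + \frac{5 b}{6}}{-7 + b}$ ($n{\left(b,w \right)} = \frac{w + \left(- \frac{2}{3} + \frac{5 b}{6}\right)}{b - 7} = \frac{- \frac{2}{3} + w + \frac{5 b}{6}}{-7 + b}$)
$7 Z + n{\left(-1,7 \right)} = 7 \left(- \frac{1}{151}\right) + \frac{-4 + 5 \left(-1\right) + 6 \cdot 7}{6 \left(-7 - 1\right)} = - \frac{7}{151} + \frac{-4 - 5 + 42}{6 \left(-8\right)} = - \frac{7}{151} + \frac{1}{6} \left(- \frac{1}{8}\right) 33 = - \frac{7}{151} - \frac{11}{16} = - \frac{1773}{2416}$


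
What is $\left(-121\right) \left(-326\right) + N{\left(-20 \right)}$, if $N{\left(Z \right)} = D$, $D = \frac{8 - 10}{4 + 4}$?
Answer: $\frac{157783}{4} \approx 39446.0$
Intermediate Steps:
$D = - \frac{1}{4}$ ($D = - \frac{2}{8} = \left(-2\right) \frac{1}{8} = - \frac{1}{4} \approx -0.25$)
$N{\left(Z \right)} = - \frac{1}{4}$
$\left(-121\right) \left(-326\right) + N{\left(-20 \right)} = \left(-121\right) \left(-326\right) - \frac{1}{4} = 39446 - \frac{1}{4} = \frac{157783}{4}$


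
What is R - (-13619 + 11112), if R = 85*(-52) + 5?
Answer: -1908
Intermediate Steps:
R = -4415 (R = -4420 + 5 = -4415)
R - (-13619 + 11112) = -4415 - (-13619 + 11112) = -4415 - 1*(-2507) = -4415 + 2507 = -1908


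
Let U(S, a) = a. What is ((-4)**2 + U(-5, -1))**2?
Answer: 225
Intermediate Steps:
((-4)**2 + U(-5, -1))**2 = ((-4)**2 - 1)**2 = (16 - 1)**2 = 15**2 = 225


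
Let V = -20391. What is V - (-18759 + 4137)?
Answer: -5769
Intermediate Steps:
V - (-18759 + 4137) = -20391 - (-18759 + 4137) = -20391 - 1*(-14622) = -20391 + 14622 = -5769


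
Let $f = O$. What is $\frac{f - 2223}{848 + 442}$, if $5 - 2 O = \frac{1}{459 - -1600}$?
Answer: $- \frac{457201}{265611} \approx -1.7213$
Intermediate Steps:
$O = \frac{5147}{2059}$ ($O = \frac{5}{2} - \frac{1}{2 \left(459 - -1600\right)} = \frac{5}{2} - \frac{1}{2 \left(459 + 1600\right)} = \frac{5}{2} - \frac{1}{2 \cdot 2059} = \frac{5}{2} - \frac{1}{4118} = \frac{5147}{2059} \approx 2.4998$)
$f = \frac{5147}{2059} \approx 2.4998$
$\frac{f - 2223}{848 + 442} = \frac{\frac{5147}{2059} - 2223}{848 + 442} = - \frac{4572010}{2059 \cdot 1290} = \left(- \frac{4572010}{2059}\right) \frac{1}{1290} = - \frac{457201}{265611}$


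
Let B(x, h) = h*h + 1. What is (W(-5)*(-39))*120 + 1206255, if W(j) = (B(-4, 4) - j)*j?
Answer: 1721055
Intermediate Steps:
B(x, h) = 1 + h**2 (B(x, h) = h**2 + 1 = 1 + h**2)
W(j) = j*(17 - j) (W(j) = ((1 + 4**2) - j)*j = ((1 + 16) - j)*j = (17 - j)*j = j*(17 - j))
(W(-5)*(-39))*120 + 1206255 = (-5*(17 - 1*(-5))*(-39))*120 + 1206255 = (-5*(17 + 5)*(-39))*120 + 1206255 = (-5*22*(-39))*120 + 1206255 = -110*(-39)*120 + 1206255 = 4290*120 + 1206255 = 514800 + 1206255 = 1721055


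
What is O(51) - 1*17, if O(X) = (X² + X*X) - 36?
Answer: 5149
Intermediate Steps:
O(X) = -36 + 2*X² (O(X) = (X² + X²) - 36 = 2*X² - 36 = -36 + 2*X²)
O(51) - 1*17 = (-36 + 2*51²) - 1*17 = (-36 + 2*2601) - 17 = (-36 + 5202) - 17 = 5166 - 17 = 5149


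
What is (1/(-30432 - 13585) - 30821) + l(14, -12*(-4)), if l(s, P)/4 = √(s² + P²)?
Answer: -1347844558/44017 ≈ -30621.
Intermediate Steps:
l(s, P) = 4*√(P² + s²) (l(s, P) = 4*√(s² + P²) = 4*√(P² + s²))
(1/(-30432 - 13585) - 30821) + l(14, -12*(-4)) = (1/(-30432 - 13585) - 30821) + 4*√((-12*(-4))² + 14²) = (1/(-44017) - 30821) + 4*√(48² + 196) = (-1/44017 - 30821) + 4*√(2304 + 196) = -1356647958/44017 + 4*√2500 = -1356647958/44017 + 4*50 = -1356647958/44017 + 200 = -1347844558/44017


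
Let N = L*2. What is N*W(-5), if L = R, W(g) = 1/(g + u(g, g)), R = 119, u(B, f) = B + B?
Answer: -238/15 ≈ -15.867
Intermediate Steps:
u(B, f) = 2*B
W(g) = 1/(3*g) (W(g) = 1/(g + 2*g) = 1/(3*g))
L = 119
N = 238 (N = 119*2 = 238)
N*W(-5) = 238*((⅓)/(-5)) = 238*((⅓)*(-⅕)) = 238*(-1/15) = -238/15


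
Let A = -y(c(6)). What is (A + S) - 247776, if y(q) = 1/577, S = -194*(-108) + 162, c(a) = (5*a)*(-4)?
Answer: -130783975/577 ≈ -2.2666e+5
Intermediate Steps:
c(a) = -20*a
S = 21114 (S = 20952 + 162 = 21114)
y(q) = 1/577
A = -1/577 (A = -1*1/577 = -1/577 ≈ -0.0017331)
(A + S) - 247776 = (-1/577 + 21114) - 247776 = 12182777/577 - 247776 = -130783975/577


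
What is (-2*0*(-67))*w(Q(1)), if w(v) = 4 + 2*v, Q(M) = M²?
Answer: 0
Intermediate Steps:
(-2*0*(-67))*w(Q(1)) = (-2*0*(-67))*(4 + 2*1²) = (0*(-67))*(4 + 2*1) = 0*(4 + 2) = 0*6 = 0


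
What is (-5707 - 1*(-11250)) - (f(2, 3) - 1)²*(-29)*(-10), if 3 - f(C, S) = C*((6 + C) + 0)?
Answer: -51297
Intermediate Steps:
f(C, S) = 3 - C*(6 + C) (f(C, S) = 3 - C*((6 + C) + 0) = 3 - C*(6 + C))
(-5707 - 1*(-11250)) - (f(2, 3) - 1)²*(-29)*(-10) = (-5707 - 1*(-11250)) - ((3 - 1*2² - 6*2) - 1)²*(-29)*(-10) = (-5707 + 11250) - ((3 - 1*4 - 12) - 1)²*(-29)*(-10) = 5543 - ((3 - 4 - 12) - 1)²*(-29)*(-10) = 5543 - (-13 - 1)²*(-29)*(-10) = 5543 - (-14)²*(-29)*(-10) = 5543 - 196*(-29)*(-10) = 5543 - (-5684)*(-10) = 5543 - 1*56840 = 5543 - 56840 = -51297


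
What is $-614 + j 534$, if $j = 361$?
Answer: $192160$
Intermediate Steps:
$-614 + j 534 = -614 + 361 \cdot 534 = -614 + 192774 = 192160$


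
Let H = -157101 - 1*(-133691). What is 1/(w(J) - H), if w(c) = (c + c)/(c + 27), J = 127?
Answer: 77/1802697 ≈ 4.2714e-5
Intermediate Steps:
w(c) = 2*c/(27 + c) (w(c) = (2*c)/(27 + c) = 2*c/(27 + c))
H = -23410 (H = -157101 + 133691 = -23410)
1/(w(J) - H) = 1/(2*127/(27 + 127) - 1*(-23410)) = 1/(2*127/154 + 23410) = 1/(2*127*(1/154) + 23410) = 1/(127/77 + 23410) = 1/(1802697/77) = 77/1802697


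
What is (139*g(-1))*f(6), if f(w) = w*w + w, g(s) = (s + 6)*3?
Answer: 87570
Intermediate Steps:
g(s) = 18 + 3*s (g(s) = (6 + s)*3 = 18 + 3*s)
f(w) = w + w**2 (f(w) = w**2 + w = w + w**2)
(139*g(-1))*f(6) = (139*(18 + 3*(-1)))*(6*(1 + 6)) = (139*(18 - 3))*(6*7) = (139*15)*42 = 2085*42 = 87570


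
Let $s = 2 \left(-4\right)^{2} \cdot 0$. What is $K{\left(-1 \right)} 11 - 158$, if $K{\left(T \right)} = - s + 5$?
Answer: $-103$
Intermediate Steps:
$s = 0$ ($s = 2 \cdot 16 \cdot 0 = 32 \cdot 0 = 0$)
$K{\left(T \right)} = 5$ ($K{\left(T \right)} = \left(-1\right) 0 + 5 = 0 + 5 = 5$)
$K{\left(-1 \right)} 11 - 158 = 5 \cdot 11 - 158 = 55 - 158 = -103$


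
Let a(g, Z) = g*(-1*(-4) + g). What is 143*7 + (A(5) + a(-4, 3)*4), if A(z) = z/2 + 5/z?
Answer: 2009/2 ≈ 1004.5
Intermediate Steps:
a(g, Z) = g*(4 + g)
A(z) = z/2 + 5/z (A(z) = z*(1/2) + 5/z = z/2 + 5/z)
143*7 + (A(5) + a(-4, 3)*4) = 143*7 + (((1/2)*5 + 5/5) - 4*(4 - 4)*4) = 1001 + ((5/2 + 5*(1/5)) - 4*0*4) = 1001 + ((5/2 + 1) + 0*4) = 1001 + (7/2 + 0) = 1001 + 7/2 = 2009/2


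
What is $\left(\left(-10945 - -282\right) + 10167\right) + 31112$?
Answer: $30616$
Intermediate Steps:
$\left(\left(-10945 - -282\right) + 10167\right) + 31112 = \left(\left(-10945 + 282\right) + 10167\right) + 31112 = \left(-10663 + 10167\right) + 31112 = -496 + 31112 = 30616$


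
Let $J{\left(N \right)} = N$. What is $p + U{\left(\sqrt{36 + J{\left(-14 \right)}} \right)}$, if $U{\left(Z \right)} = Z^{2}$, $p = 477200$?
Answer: $477222$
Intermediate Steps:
$p + U{\left(\sqrt{36 + J{\left(-14 \right)}} \right)} = 477200 + \left(\sqrt{36 - 14}\right)^{2} = 477200 + \left(\sqrt{22}\right)^{2} = 477200 + 22 = 477222$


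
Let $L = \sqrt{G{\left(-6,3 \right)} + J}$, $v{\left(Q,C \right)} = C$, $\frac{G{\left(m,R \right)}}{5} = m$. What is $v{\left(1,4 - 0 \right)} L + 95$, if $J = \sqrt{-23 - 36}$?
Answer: $95 + 4 \sqrt{-30 + i \sqrt{59}} \approx 97.782 + 22.085 i$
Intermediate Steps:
$G{\left(m,R \right)} = 5 m$
$J = i \sqrt{59}$ ($J = \sqrt{-59} = i \sqrt{59} \approx 7.6811 i$)
$L = \sqrt{-30 + i \sqrt{59}}$ ($L = \sqrt{5 \left(-6\right) + i \sqrt{59}} = \sqrt{-30 + i \sqrt{59}} \approx 0.6956 + 5.5212 i$)
$v{\left(1,4 - 0 \right)} L + 95 = \left(4 - 0\right) \sqrt{-30 + i \sqrt{59}} + 95 = \left(4 + 0\right) \sqrt{-30 + i \sqrt{59}} + 95 = 4 \sqrt{-30 + i \sqrt{59}} + 95 = 95 + 4 \sqrt{-30 + i \sqrt{59}}$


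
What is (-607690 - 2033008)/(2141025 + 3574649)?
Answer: -1320349/2857837 ≈ -0.46201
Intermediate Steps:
(-607690 - 2033008)/(2141025 + 3574649) = -2640698/5715674 = -2640698*1/5715674 = -1320349/2857837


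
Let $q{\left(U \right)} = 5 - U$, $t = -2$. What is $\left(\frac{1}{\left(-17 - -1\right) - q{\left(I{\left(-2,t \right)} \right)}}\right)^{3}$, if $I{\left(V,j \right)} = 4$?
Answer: $- \frac{1}{4913} \approx -0.00020354$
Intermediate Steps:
$\left(\frac{1}{\left(-17 - -1\right) - q{\left(I{\left(-2,t \right)} \right)}}\right)^{3} = \left(\frac{1}{\left(-17 - -1\right) - \left(5 - 4\right)}\right)^{3} = \left(\frac{1}{\left(-17 + 1\right) - \left(5 - 4\right)}\right)^{3} = \left(\frac{1}{-16 - 1}\right)^{3} = \left(\frac{1}{-17}\right)^{3} = \left(- \frac{1}{17}\right)^{3} = - \frac{1}{4913}$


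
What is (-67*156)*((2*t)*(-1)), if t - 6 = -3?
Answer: 62712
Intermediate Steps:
t = 3 (t = 6 - 3 = 3)
(-67*156)*((2*t)*(-1)) = (-67*156)*((2*3)*(-1)) = -62712*(-1) = -10452*(-6) = 62712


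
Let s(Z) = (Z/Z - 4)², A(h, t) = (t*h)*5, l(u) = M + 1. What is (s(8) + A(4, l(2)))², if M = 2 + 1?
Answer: 7921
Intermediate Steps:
M = 3
l(u) = 4 (l(u) = 3 + 1 = 4)
A(h, t) = 5*h*t (A(h, t) = (h*t)*5 = 5*h*t)
s(Z) = 9 (s(Z) = (1 - 4)² = (-3)² = 9)
(s(8) + A(4, l(2)))² = (9 + 5*4*4)² = (9 + 80)² = 89² = 7921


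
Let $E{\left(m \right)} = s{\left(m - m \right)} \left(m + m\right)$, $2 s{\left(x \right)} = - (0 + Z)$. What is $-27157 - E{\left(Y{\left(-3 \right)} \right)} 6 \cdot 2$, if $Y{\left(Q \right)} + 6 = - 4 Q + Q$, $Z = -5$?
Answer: $-27337$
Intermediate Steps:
$s{\left(x \right)} = \frac{5}{2}$ ($s{\left(x \right)} = \frac{\left(-1\right) \left(0 - 5\right)}{2} = \frac{\left(-1\right) \left(-5\right)}{2} = \frac{1}{2} \cdot 5 = \frac{5}{2}$)
$Y{\left(Q \right)} = -6 - 3 Q$ ($Y{\left(Q \right)} = -6 + \left(- 4 Q + Q\right) = -6 - 3 Q$)
$E{\left(m \right)} = 5 m$ ($E{\left(m \right)} = \frac{5 \left(m + m\right)}{2} = \frac{5 \cdot 2 m}{2} = 5 m$)
$-27157 - E{\left(Y{\left(-3 \right)} \right)} 6 \cdot 2 = -27157 - 5 \left(-6 - -9\right) 6 \cdot 2 = -27157 - 5 \left(-6 + 9\right) 6 \cdot 2 = -27157 - 5 \cdot 3 \cdot 6 \cdot 2 = -27157 - 15 \cdot 6 \cdot 2 = -27157 - 90 \cdot 2 = -27157 - 180 = -27337$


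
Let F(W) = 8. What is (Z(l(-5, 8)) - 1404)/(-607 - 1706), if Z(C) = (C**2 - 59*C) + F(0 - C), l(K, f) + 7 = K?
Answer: 544/2313 ≈ 0.23519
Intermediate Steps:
l(K, f) = -7 + K
Z(C) = 8 + C**2 - 59*C (Z(C) = (C**2 - 59*C) + 8 = 8 + C**2 - 59*C)
(Z(l(-5, 8)) - 1404)/(-607 - 1706) = ((8 + (-7 - 5)**2 - 59*(-7 - 5)) - 1404)/(-607 - 1706) = ((8 + (-12)**2 - 59*(-12)) - 1404)/(-2313) = ((8 + 144 + 708) - 1404)*(-1/2313) = (860 - 1404)*(-1/2313) = -544*(-1/2313) = 544/2313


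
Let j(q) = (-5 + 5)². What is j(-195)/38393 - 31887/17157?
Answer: -10629/5719 ≈ -1.8585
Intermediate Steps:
j(q) = 0 (j(q) = 0² = 0)
j(-195)/38393 - 31887/17157 = 0/38393 - 31887/17157 = 0*(1/38393) - 31887*1/17157 = 0 - 10629/5719 = -10629/5719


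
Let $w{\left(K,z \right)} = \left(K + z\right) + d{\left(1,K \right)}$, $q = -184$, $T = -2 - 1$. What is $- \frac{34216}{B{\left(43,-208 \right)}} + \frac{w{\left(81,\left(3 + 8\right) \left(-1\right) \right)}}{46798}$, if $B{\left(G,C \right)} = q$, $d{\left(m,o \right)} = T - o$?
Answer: $\frac{100077362}{538177} \approx 185.96$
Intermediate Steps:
$T = -3$
$d{\left(m,o \right)} = -3 - o$
$B{\left(G,C \right)} = -184$
$w{\left(K,z \right)} = -3 + z$ ($w{\left(K,z \right)} = \left(K + z\right) - \left(3 + K\right) = -3 + z$)
$- \frac{34216}{B{\left(43,-208 \right)}} + \frac{w{\left(81,\left(3 + 8\right) \left(-1\right) \right)}}{46798} = - \frac{34216}{-184} + \frac{-3 + \left(3 + 8\right) \left(-1\right)}{46798} = \left(-34216\right) \left(- \frac{1}{184}\right) + \left(-3 + 11 \left(-1\right)\right) \frac{1}{46798} = \frac{4277}{23} + \left(-3 - 11\right) \frac{1}{46798} = \frac{4277}{23} - \frac{7}{23399} = \frac{100077362}{538177}$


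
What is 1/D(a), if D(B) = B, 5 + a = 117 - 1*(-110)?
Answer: 1/222 ≈ 0.0045045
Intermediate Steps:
a = 222 (a = -5 + (117 - 1*(-110)) = -5 + (117 + 110) = -5 + 227 = 222)
1/D(a) = 1/222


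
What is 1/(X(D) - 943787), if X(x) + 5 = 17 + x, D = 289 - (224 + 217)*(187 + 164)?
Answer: -1/1098277 ≈ -9.1052e-7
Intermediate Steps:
D = -154502 (D = 289 - 441*351 = 289 - 1*154791 = 289 - 154791 = -154502)
X(x) = 12 + x (X(x) = -5 + (17 + x) = 12 + x)
1/(X(D) - 943787) = 1/((12 - 154502) - 943787) = 1/(-154490 - 943787) = 1/(-1098277) = -1/1098277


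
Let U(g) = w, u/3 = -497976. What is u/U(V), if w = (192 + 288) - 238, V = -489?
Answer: -746964/121 ≈ -6173.3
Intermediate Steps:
u = -1493928 (u = 3*(-497976) = -1493928)
w = 242 (w = 480 - 238 = 242)
U(g) = 242
u/U(V) = -1493928/242 = -1493928*1/242 = -746964/121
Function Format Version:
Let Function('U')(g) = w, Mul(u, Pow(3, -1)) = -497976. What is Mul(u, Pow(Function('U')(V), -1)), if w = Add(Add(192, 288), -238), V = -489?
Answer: Rational(-746964, 121) ≈ -6173.3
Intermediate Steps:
u = -1493928 (u = Mul(3, -497976) = -1493928)
w = 242 (w = Add(480, -238) = 242)
Function('U')(g) = 242
Mul(u, Pow(Function('U')(V), -1)) = Mul(-1493928, Pow(242, -1)) = Mul(-1493928, Rational(1, 242)) = Rational(-746964, 121)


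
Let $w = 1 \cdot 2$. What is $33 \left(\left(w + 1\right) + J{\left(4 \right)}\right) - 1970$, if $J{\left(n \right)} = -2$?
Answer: $-1937$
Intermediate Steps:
$w = 2$
$33 \left(\left(w + 1\right) + J{\left(4 \right)}\right) - 1970 = 33 \left(\left(2 + 1\right) - 2\right) - 1970 = 33 \left(3 - 2\right) - 1970 = 33 \cdot 1 - 1970 = 33 - 1970 = -1937$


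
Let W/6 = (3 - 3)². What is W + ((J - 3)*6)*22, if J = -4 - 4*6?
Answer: -4092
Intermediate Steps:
J = -28 (J = -4 - 24 = -28)
W = 0 (W = 6*(3 - 3)² = 6*0² = 6*0 = 0)
W + ((J - 3)*6)*22 = 0 + ((-28 - 3)*6)*22 = 0 - 31*6*22 = 0 - 186*22 = 0 - 4092 = -4092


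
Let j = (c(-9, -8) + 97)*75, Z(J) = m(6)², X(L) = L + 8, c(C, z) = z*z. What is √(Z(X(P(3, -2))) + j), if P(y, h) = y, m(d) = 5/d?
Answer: 5*√17389/6 ≈ 109.89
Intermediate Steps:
c(C, z) = z²
X(L) = 8 + L
Z(J) = 25/36 (Z(J) = (5/6)² = (5*(⅙))² = (⅚)² = 25/36)
j = 12075 (j = ((-8)² + 97)*75 = (64 + 97)*75 = 161*75 = 12075)
√(Z(X(P(3, -2))) + j) = √(25/36 + 12075) = √(434725/36) = 5*√17389/6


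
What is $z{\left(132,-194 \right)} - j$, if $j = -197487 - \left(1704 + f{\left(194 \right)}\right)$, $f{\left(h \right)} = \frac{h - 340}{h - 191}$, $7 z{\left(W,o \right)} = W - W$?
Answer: $\frac{597427}{3} \approx 1.9914 \cdot 10^{5}$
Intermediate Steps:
$z{\left(W,o \right)} = 0$ ($z{\left(W,o \right)} = \frac{W - W}{7} = \frac{1}{7} \cdot 0 = 0$)
$f{\left(h \right)} = \frac{-340 + h}{-191 + h}$
$j = - \frac{597427}{3}$ ($j = -197487 - \left(1704 + \frac{-340 + 194}{-191 + 194}\right) = -197487 - \left(1704 + \frac{1}{3} \left(-146\right)\right) = -197487 - \frac{4966}{3} = - \frac{597427}{3} \approx -1.9914 \cdot 10^{5}$)
$z{\left(132,-194 \right)} - j = 0 - - \frac{597427}{3} = 0 + \frac{597427}{3} = \frac{597427}{3}$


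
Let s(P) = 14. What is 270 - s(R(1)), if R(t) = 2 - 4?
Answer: 256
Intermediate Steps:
R(t) = -2
270 - s(R(1)) = 270 - 1*14 = 270 - 14 = 256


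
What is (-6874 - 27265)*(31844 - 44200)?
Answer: 421821484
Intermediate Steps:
(-6874 - 27265)*(31844 - 44200) = -34139*(-12356) = 421821484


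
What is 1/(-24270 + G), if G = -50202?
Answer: -1/74472 ≈ -1.3428e-5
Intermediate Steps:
1/(-24270 + G) = 1/(-24270 - 50202) = 1/(-74472) = -1/74472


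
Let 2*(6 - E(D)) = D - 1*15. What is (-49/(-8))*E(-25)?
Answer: 637/4 ≈ 159.25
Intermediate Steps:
E(D) = 27/2 - D/2 (E(D) = 6 - (D - 1*15)/2 = 6 - (D - 15)/2 = 6 - (-15 + D)/2 = 6 + (15/2 - D/2) = 27/2 - D/2)
(-49/(-8))*E(-25) = (-49/(-8))*(27/2 - ½*(-25)) = (-49*(-⅛))*(27/2 + 25/2) = (49/8)*26 = 637/4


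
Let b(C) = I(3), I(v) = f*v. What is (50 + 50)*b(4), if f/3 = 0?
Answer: 0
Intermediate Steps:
f = 0 (f = 3*0 = 0)
I(v) = 0 (I(v) = 0*v = 0)
b(C) = 0
(50 + 50)*b(4) = (50 + 50)*0 = 100*0 = 0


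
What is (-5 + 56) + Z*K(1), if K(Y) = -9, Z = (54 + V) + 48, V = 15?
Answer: -1002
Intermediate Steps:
Z = 117 (Z = (54 + 15) + 48 = 69 + 48 = 117)
(-5 + 56) + Z*K(1) = (-5 + 56) + 117*(-9) = 51 - 1053 = -1002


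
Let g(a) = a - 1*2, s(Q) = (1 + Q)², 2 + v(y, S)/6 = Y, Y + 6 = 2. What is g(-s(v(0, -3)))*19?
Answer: -23313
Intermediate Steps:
Y = -4 (Y = -6 + 2 = -4)
v(y, S) = -36 (v(y, S) = -12 + 6*(-4) = -12 - 24 = -36)
g(a) = -2 + a (g(a) = a - 2 = -2 + a)
g(-s(v(0, -3)))*19 = (-2 - (1 - 36)²)*19 = (-2 - 1*(-35)²)*19 = (-2 - 1*1225)*19 = (-2 - 1225)*19 = -1227*19 = -23313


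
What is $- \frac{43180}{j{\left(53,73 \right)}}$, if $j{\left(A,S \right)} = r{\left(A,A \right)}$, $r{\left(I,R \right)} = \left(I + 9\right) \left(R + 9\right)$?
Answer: $- \frac{10795}{961} \approx -11.233$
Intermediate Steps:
$r{\left(I,R \right)} = \left(9 + I\right) \left(9 + R\right)$
$j{\left(A,S \right)} = 81 + A^{2} + 18 A$ ($j{\left(A,S \right)} = 81 + 9 A + 9 A + A A = 81 + 9 A + 9 A + A^{2} = 81 + A^{2} + 18 A$)
$- \frac{43180}{j{\left(53,73 \right)}} = - \frac{43180}{81 + 53^{2} + 18 \cdot 53} = - \frac{43180}{81 + 2809 + 954} = - \frac{43180}{3844} = \left(-43180\right) \frac{1}{3844} = - \frac{10795}{961}$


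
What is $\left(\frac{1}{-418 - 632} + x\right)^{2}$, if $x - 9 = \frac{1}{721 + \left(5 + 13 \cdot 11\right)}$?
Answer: $\frac{67440737997361}{832565002500} \approx 81.004$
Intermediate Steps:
$x = \frac{7822}{869}$ ($x = 9 + \frac{1}{721 + \left(5 + 13 \cdot 11\right)} = 9 + \frac{1}{721 + \left(5 + 143\right)} = 9 + \frac{1}{721 + 148} = 9 + \frac{1}{869} = \frac{7822}{869} \approx 9.0011$)
$\left(\frac{1}{-418 - 632} + x\right)^{2} = \left(\frac{1}{-418 - 632} + \frac{7822}{869}\right)^{2} = \left(\frac{1}{-1050} + \frac{7822}{869}\right)^{2} = \left(- \frac{1}{1050} + \frac{7822}{869}\right)^{2} = \left(\frac{8212231}{912450}\right)^{2} = \frac{67440737997361}{832565002500}$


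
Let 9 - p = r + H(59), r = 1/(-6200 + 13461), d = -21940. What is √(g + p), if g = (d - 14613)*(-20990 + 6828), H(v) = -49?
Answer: √27292325276261663/7261 ≈ 22752.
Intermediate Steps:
r = 1/7261 ≈ 0.00013772
p = 421137/7261 (p = 9 - (1/7261 - 49) = 9 - 1*(-355788/7261) = 9 + 355788/7261 = 421137/7261 ≈ 58.000)
g = 517663586 (g = (-21940 - 14613)*(-20990 + 6828) = -36553*(-14162) = 517663586)
√(g + p) = √(517663586 + 421137/7261) = √(3758755719083/7261) = √27292325276261663/7261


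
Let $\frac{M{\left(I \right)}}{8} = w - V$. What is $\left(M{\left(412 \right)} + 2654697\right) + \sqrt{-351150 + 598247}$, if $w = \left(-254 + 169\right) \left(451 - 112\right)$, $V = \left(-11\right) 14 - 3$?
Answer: $2425433 + \sqrt{247097} \approx 2.4259 \cdot 10^{6}$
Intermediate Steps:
$V = -157$ ($V = -154 - 3 = -157$)
$w = -28815$ ($w = \left(-85\right) 339 = -28815$)
$M{\left(I \right)} = -229264$ ($M{\left(I \right)} = 8 \left(-28815 - -157\right) = 8 \left(-28815 + 157\right) = 8 \left(-28658\right) = -229264$)
$\left(M{\left(412 \right)} + 2654697\right) + \sqrt{-351150 + 598247} = \left(-229264 + 2654697\right) + \sqrt{-351150 + 598247} = 2425433 + \sqrt{247097}$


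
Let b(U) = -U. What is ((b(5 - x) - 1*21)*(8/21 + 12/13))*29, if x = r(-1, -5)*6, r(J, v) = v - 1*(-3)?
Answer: -392312/273 ≈ -1437.0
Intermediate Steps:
r(J, v) = 3 + v (r(J, v) = v + 3 = 3 + v)
x = -12 (x = (3 - 5)*6 = -2*6 = -12)
((b(5 - x) - 1*21)*(8/21 + 12/13))*29 = ((-(5 - 1*(-12)) - 1*21)*(8/21 + 12/13))*29 = ((-(5 + 12) - 21)*(8*(1/21) + 12*(1/13)))*29 = ((-1*17 - 21)*(8/21 + 12/13))*29 = ((-17 - 21)*(356/273))*29 = -38*356/273*29 = -13528/273*29 = -392312/273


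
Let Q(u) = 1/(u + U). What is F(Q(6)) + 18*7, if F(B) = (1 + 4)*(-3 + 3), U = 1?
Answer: 126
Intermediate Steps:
Q(u) = 1/(1 + u) (Q(u) = 1/(u + 1) = 1/(1 + u))
F(B) = 0 (F(B) = 5*0 = 0)
F(Q(6)) + 18*7 = 0 + 18*7 = 0 + 126 = 126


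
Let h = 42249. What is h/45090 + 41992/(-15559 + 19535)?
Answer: 85891721/7469910 ≈ 11.498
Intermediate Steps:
h/45090 + 41992/(-15559 + 19535) = 42249/45090 + 41992/(-15559 + 19535) = 42249*(1/45090) + 41992/3976 = 14083/15030 + 41992*(1/3976) = 14083/15030 + 5249/497 = 85891721/7469910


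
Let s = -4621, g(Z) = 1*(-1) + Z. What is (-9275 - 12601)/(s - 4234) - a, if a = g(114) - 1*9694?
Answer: 84861631/8855 ≈ 9583.5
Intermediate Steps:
g(Z) = -1 + Z
a = -9581 (a = (-1 + 114) - 1*9694 = 113 - 9694 = -9581)
(-9275 - 12601)/(s - 4234) - a = (-9275 - 12601)/(-4621 - 4234) - 1*(-9581) = -21876/(-8855) + 9581 = -21876*(-1/8855) + 9581 = 21876/8855 + 9581 = 84861631/8855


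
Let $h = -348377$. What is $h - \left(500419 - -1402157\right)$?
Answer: $-2250953$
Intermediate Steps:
$h - \left(500419 - -1402157\right) = -348377 - \left(500419 - -1402157\right) = -348377 - \left(500419 + 1402157\right) = -348377 - 1902576 = -2250953$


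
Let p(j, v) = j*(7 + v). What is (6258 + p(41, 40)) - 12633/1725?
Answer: 4702164/575 ≈ 8177.7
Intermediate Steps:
(6258 + p(41, 40)) - 12633/1725 = (6258 + 41*(7 + 40)) - 12633/1725 = (6258 + 41*47) - 12633*1/1725 = (6258 + 1927) - 4211/575 = 8185 - 4211/575 = 4702164/575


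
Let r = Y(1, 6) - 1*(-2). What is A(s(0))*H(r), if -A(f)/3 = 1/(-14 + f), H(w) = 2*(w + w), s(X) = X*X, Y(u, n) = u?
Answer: 18/7 ≈ 2.5714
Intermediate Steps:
s(X) = X²
r = 3 (r = 1 - 1*(-2) = 1 + 2 = 3)
H(w) = 4*w (H(w) = 2*(2*w) = 4*w)
A(f) = -3/(-14 + f)
A(s(0))*H(r) = (-3/(-14 + 0²))*(4*3) = -3/(-14 + 0)*12 = -3/(-14)*12 = -3*(-1/14)*12 = (3/14)*12 = 18/7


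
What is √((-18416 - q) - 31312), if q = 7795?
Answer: I*√57523 ≈ 239.84*I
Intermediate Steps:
√((-18416 - q) - 31312) = √((-18416 - 1*7795) - 31312) = √((-18416 - 7795) - 31312) = √(-26211 - 31312) = √(-57523) = I*√57523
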